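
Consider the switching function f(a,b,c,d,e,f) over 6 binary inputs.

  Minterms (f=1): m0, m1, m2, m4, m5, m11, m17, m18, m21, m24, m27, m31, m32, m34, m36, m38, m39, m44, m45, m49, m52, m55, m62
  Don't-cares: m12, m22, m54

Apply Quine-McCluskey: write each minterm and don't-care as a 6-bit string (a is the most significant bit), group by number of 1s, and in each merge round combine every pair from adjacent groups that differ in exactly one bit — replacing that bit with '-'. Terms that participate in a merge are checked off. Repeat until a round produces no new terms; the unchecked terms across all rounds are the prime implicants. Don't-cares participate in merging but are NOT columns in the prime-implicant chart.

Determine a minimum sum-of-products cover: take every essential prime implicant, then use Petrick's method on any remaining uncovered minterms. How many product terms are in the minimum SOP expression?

Round 0: 000000✓ 000001✓ 000010✓ 000100✓ 000101✓ 001011✓ 001100✓ 010001✓ 010010✓ 010101✓ 010110✓ 011000 011011✓ 011111✓ 100000✓ 100010✓ 100100✓ 100110✓ 100111✓ 101100✓ 101101✓ 110001✓ 110100✓ 110110✓ 110111✓ 111110✓
Round 1: -00000✓ -00010✓ -00100✓ -01100✓ -10001 -10110 0-0001✓ 0-0010 0-0101✓ 0-1011 00-100✓ 000-00✓ 000-01✓ 0000-0✓ 00000-✓ 00010-✓ 010-01✓ 010-10 011-11 1-0100✓ 1-0110✓ 1-0111✓ 10-100✓ 100-00✓ 100-10✓ 1000-0✓ 1001-0✓ 10011-✓ 10110- 11-110 1101-0✓ 11011-✓
Round 2: -0-100 -00-00 -000-0 0-0-01 000-0- 1-01-0 1-011- 100--0
PIs = {-0-100, -00-00, -000-0, -10001, -10110, 0-0-01, 0-0010, 0-1011, 000-0-, 010-10, 011-11, 011000, 1-01-0, 1-011-, 100--0, 10110-, 11-110}
Coverage chart:
  m0: -00-00,-000-0,000-0-
  m1: 0-0-01,000-0-
  m2: -000-0,0-0010
  m4: -0-100,-00-00,000-0-
  m5: 0-0-01,000-0-
  m11: 0-1011 ←essential
  m17: -10001,0-0-01
  m18: 0-0010,010-10
  m21: 0-0-01 ←essential
  m24: 011000 ←essential
  m27: 0-1011,011-11
  m31: 011-11 ←essential
  m32: -00-00,-000-0,100--0
  m34: -000-0,100--0
  m36: -0-100,-00-00,1-01-0,100--0
  m38: 1-01-0,1-011-,100--0
  m39: 1-011- ←essential
  m44: -0-100,10110-
  m45: 10110- ←essential
  m49: -10001 ←essential
  m52: 1-01-0 ←essential
  m55: 1-011- ←essential
  m62: 11-110 ←essential
Essential: -10001, 0-0-01, 0-1011, 011-11, 011000, 1-01-0, 1-011-, 10110-, 11-110
Petrick residual → -0-100, -000-0, 0-0010
Min cover (12 terms): b'de'f' + b'c'd'f' + bc'd'e'f + a'c'e'f + a'c'd'ef' + a'cd'ef + a'bcef + a'bcd'e'f' + ac'df' + ac'de + ab'cde' + abdef'

12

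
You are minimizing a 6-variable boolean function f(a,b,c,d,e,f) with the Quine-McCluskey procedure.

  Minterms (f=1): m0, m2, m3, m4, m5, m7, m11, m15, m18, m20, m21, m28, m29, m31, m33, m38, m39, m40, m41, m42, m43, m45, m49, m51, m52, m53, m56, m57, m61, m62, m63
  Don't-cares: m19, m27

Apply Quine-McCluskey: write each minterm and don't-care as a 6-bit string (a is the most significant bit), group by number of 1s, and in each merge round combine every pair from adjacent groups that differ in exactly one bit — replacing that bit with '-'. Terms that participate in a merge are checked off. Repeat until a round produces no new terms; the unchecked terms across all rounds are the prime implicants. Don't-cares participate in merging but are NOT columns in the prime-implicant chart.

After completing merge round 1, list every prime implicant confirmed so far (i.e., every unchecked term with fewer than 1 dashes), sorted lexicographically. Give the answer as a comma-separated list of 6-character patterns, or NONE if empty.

NONE

[col 0] 000000*, 000010*, 000011*, 000100*, 000101*, 000111*, 001011*, 001111*, 010010*, 010011*, 010100*, 010101*, 011011*, 011100*, 011101*, 011111*, 100001*, 100110*, 100111*, 101000*, 101001*, 101010*, 101011*, 101101*, 110001*, 110011*, 110100*, 110101*, 111000*, 111001*, 111101*, 111110*, 111111*
[col 1] -00111, -01011, -10011, -10100*, -10101*, -11101*, -11111*, 0-0010*, 0-0011*, 0-0100*, 0-0101*, 0-1011*, 0-1111*, 00-011*, 00-111*, 000-00, 000-11*, 0000-0, 00001-*, 0001-1, 00010-*, 001-11*, 01-011*, 01-100*, 01-101*, 01001-*, 01010-*, 011-11*, 0111-1*, 01110-*, 1-0001*, 1-1000*, 1-1001*, 1-1101*, 10-001*, 10011-, 101-01*, 1010-0*, 1010-1*, 10100-*, 10101-*, 11-001*, 11-101*, 110-01*, 1100-1, 11010-*, 111-01*, 11100-*, 1111-1*, 11111-
[col 2] -1-101, -1010-, -111-1, 0--011, 0-001-, 0-010-, 0-1-11, 00--11, 01-10-, 1--001, 1-1-01, 1-100-, 1010--, 11--01
Prime implicants: -00111, -01011, -1-101, -10011, -1010-, -111-1, 0--011, 0-001-, 0-010-, 0-1-11, 00--11, 000-00, 0000-0, 0001-1, 01-10-, 1--001, 1-1-01, 1-100-, 10011-, 1010--, 11--01, 1100-1, 11111-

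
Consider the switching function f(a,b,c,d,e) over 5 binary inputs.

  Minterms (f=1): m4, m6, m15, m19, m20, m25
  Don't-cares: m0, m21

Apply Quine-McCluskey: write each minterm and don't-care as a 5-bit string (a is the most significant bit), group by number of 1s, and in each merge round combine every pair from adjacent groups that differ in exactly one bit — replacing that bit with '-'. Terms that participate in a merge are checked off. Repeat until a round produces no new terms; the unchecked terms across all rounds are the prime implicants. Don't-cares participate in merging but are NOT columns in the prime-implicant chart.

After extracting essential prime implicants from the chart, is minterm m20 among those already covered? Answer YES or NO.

NO

size-2^0 implicants → 00000(✓)  00100(✓)  00110(✓)  01111  10011  10100(✓)  10101(✓)  11001
size-2^1 implicants → -0100  00-00  001-0  1010-
Unchecked terms (primes): -0100, 00-00, 001-0, 01111, 10011, 1010-, 11001
Minterm coverage:
  m4 ⊆ -0100,00-00,001-0
  m6 ⊆ 001-0 [E]
  m15 ⊆ 01111 [E]
  m19 ⊆ 10011 [E]
  m20 ⊆ -0100,1010-
  m25 ⊆ 11001 [E]
E = {001-0, 01111, 10011, 11001}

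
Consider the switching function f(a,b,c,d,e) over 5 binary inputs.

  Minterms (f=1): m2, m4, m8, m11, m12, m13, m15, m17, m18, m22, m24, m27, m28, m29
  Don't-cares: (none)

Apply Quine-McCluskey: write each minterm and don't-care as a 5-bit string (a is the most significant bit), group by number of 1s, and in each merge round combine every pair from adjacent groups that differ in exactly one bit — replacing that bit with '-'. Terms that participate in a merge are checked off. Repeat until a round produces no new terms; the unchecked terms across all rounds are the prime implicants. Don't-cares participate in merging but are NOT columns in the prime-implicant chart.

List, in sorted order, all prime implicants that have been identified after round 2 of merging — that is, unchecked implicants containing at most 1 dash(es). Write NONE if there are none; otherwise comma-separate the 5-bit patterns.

-0010, -1011, 0-100, 01-11, 011-1, 10-10, 10001

[col 0] 00010*, 00100*, 01000*, 01011*, 01100*, 01101*, 01111*, 10001, 10010*, 10110*, 11000*, 11011*, 11100*, 11101*
[col 1] -0010, -1000*, -1011, -1100*, -1101*, 0-100, 01-00*, 01-11, 011-1, 0110-*, 10-10, 11-00*, 1110-*
[col 2] -1-00, -110-
Prime implicants: -0010, -1-00, -1011, -110-, 0-100, 01-11, 011-1, 10-10, 10001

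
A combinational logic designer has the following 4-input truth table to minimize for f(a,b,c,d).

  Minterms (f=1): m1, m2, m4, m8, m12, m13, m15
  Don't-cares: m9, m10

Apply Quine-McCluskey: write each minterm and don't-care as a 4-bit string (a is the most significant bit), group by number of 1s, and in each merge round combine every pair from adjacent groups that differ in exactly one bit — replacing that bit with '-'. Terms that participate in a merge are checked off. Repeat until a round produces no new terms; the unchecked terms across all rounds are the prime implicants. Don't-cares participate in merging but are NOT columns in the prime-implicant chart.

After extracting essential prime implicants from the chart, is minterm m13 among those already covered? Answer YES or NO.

size-2^0 implicants → 0001(✓)  0010(✓)  0100(✓)  1000(✓)  1001(✓)  1010(✓)  1100(✓)  1101(✓)  1111(✓)
size-2^1 implicants → -001  -010  -100  1-00(✓)  1-01(✓)  10-0  100-(✓)  11-1  110-(✓)
size-2^2 implicants → 1-0-
Unchecked terms (primes): -001, -010, -100, 1-0-, 10-0, 11-1
Minterm coverage:
  m1 ⊆ -001 [E]
  m2 ⊆ -010 [E]
  m4 ⊆ -100 [E]
  m8 ⊆ 1-0-,10-0
  m12 ⊆ -100,1-0-
  m13 ⊆ 1-0-,11-1
  m15 ⊆ 11-1 [E]
E = {-001, -010, -100, 11-1}

YES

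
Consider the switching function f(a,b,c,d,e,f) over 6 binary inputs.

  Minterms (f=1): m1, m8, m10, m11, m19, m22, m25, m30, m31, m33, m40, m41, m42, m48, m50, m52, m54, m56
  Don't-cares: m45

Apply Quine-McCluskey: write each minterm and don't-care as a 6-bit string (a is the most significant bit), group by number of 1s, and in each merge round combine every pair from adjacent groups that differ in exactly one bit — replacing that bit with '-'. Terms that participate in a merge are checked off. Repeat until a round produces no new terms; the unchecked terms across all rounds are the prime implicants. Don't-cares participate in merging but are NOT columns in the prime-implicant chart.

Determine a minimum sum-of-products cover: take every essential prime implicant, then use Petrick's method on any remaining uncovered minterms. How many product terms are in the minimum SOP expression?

10

Round 0: 000001✓ 001000✓ 001010✓ 001011✓ 010011 010110✓ 011001 011110✓ 011111✓ 100001✓ 101000✓ 101001✓ 101010✓ 101101✓ 110000✓ 110010✓ 110100✓ 110110✓ 111000✓
Round 1: -00001 -01000✓ -01010✓ -10110 0010-0✓ 00101- 01-110 01111- 1-1000 10-001 101-01 1010-0✓ 10100- 11-000 110-00✓ 110-10✓ 1100-0✓ 1101-0✓
Round 2: -010-0 110--0
PIs = {-00001, -010-0, -10110, 00101-, 01-110, 010011, 011001, 01111-, 1-1000, 10-001, 101-01, 10100-, 11-000, 110--0}
Coverage chart:
  m1: -00001 ←essential
  m8: -010-0 ←essential
  m10: -010-0,00101-
  m11: 00101- ←essential
  m19: 010011 ←essential
  m22: -10110,01-110
  m25: 011001 ←essential
  m30: 01-110,01111-
  m31: 01111- ←essential
  m33: -00001,10-001
  m40: -010-0,1-1000,10100-
  m41: 10-001,101-01,10100-
  m42: -010-0 ←essential
  m48: 11-000,110--0
  m50: 110--0 ←essential
  m52: 110--0 ←essential
  m54: -10110,110--0
  m56: 1-1000,11-000
Essential: -00001, -010-0, 00101-, 010011, 011001, 01111-, 110--0
Petrick residual → -10110, 1-1000, 10-001
Min cover (10 terms): b'c'd'e'f + b'cd'f' + bc'def' + a'b'cd'e + a'bc'd'ef + a'bcd'e'f + a'bcde + acd'e'f' + ab'd'e'f + abc'f'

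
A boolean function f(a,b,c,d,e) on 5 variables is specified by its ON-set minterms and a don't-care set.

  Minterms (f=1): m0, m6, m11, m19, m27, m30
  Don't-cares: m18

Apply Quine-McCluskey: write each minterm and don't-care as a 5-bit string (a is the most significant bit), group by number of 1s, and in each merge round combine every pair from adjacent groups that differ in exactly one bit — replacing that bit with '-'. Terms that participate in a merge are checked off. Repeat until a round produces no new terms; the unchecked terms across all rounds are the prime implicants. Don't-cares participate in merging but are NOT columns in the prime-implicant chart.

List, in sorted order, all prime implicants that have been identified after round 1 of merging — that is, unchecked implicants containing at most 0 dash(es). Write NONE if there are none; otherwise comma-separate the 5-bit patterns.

00000, 00110, 11110

Round 0: 00000 00110 01011✓ 10010✓ 10011✓ 11011✓ 11110
Round 1: -1011 1-011 1001-
PIs = {-1011, 00000, 00110, 1-011, 1001-, 11110}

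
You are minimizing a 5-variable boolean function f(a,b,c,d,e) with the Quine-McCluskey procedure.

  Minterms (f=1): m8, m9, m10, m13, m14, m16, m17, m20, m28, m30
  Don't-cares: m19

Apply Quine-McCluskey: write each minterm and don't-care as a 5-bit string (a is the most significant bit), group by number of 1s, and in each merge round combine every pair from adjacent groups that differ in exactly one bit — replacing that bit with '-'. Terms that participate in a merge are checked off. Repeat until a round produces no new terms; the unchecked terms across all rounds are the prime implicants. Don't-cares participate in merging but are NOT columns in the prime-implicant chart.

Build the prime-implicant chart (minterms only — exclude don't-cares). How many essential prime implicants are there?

Round 0: 01000✓ 01001✓ 01010✓ 01101✓ 01110✓ 10000✓ 10001✓ 10011✓ 10100✓ 11100✓ 11110✓
Round 1: -1110 01-01 01-10 010-0 0100- 1-100 10-00 100-1 1000- 111-0
PIs = {-1110, 01-01, 01-10, 010-0, 0100-, 1-100, 10-00, 100-1, 1000-, 111-0}
Coverage chart:
  m8: 010-0,0100-
  m9: 01-01,0100-
  m10: 01-10,010-0
  m13: 01-01 ←essential
  m14: -1110,01-10
  m16: 10-00,1000-
  m17: 100-1,1000-
  m20: 1-100,10-00
  m28: 1-100,111-0
  m30: -1110,111-0
Essential: 01-01

1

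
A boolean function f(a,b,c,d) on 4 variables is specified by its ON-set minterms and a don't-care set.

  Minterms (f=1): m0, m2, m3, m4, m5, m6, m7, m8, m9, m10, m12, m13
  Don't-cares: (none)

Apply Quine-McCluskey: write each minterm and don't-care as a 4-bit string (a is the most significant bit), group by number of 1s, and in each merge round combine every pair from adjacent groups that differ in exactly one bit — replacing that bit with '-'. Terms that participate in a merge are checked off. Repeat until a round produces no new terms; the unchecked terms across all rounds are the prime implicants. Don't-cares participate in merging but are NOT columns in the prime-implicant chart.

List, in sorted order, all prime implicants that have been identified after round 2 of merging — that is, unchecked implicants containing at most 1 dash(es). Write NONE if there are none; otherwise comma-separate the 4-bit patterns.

[col 0] 0000*, 0010*, 0011*, 0100*, 0101*, 0110*, 0111*, 1000*, 1001*, 1010*, 1100*, 1101*
[col 1] -000*, -010*, -100*, -101*, 0-00*, 0-10*, 0-11*, 00-0*, 001-*, 01-0*, 01-1*, 010-*, 011-*, 1-00*, 1-01*, 10-0*, 100-*, 110-*
[col 2] --00, -0-0, -10-, 0--0, 0-1-, 01--, 1-0-
Prime implicants: --00, -0-0, -10-, 0--0, 0-1-, 01--, 1-0-

NONE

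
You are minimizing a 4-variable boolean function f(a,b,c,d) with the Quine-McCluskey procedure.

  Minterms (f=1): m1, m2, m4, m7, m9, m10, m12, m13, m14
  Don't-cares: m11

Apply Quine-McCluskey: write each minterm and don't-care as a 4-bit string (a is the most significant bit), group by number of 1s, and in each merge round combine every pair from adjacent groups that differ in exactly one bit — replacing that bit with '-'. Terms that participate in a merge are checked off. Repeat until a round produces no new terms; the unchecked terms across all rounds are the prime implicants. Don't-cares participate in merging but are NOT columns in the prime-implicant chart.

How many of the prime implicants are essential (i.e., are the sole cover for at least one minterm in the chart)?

4

Round 0: 0001✓ 0010✓ 0100✓ 0111 1001✓ 1010✓ 1011✓ 1100✓ 1101✓ 1110✓
Round 1: -001 -010 -100 1-01 1-10 10-1 101- 11-0 110-
PIs = {-001, -010, -100, 0111, 1-01, 1-10, 10-1, 101-, 11-0, 110-}
Coverage chart:
  m1: -001 ←essential
  m2: -010 ←essential
  m4: -100 ←essential
  m7: 0111 ←essential
  m9: -001,1-01,10-1
  m10: -010,1-10,101-
  m12: -100,11-0,110-
  m13: 1-01,110-
  m14: 1-10,11-0
Essential: -001, -010, -100, 0111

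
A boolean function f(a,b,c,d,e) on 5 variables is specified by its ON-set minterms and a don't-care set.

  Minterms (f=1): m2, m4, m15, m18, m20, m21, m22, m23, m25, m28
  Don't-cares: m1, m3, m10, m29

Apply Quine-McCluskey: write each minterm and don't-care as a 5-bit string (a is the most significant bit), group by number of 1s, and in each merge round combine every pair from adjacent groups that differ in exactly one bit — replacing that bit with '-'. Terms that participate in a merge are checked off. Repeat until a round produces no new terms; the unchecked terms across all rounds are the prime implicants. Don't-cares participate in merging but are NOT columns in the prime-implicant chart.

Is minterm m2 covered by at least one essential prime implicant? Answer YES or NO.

Round 0: 00001✓ 00010✓ 00011✓ 00100✓ 01010✓ 01111 10010✓ 10100✓ 10101✓ 10110✓ 10111✓ 11001✓ 11100✓ 11101✓
Round 1: -0010 -0100 0-010 000-1 0001- 1-100✓ 1-101✓ 10-10 101-0✓ 101-1✓ 1010-✓ 1011-✓ 11-01 1110-✓
Round 2: 1-10- 101--
PIs = {-0010, -0100, 0-010, 000-1, 0001-, 01111, 1-10-, 10-10, 101--, 11-01}
Coverage chart:
  m2: -0010,0-010,0001-
  m4: -0100 ←essential
  m15: 01111 ←essential
  m18: -0010,10-10
  m20: -0100,1-10-,101--
  m21: 1-10-,101--
  m22: 10-10,101--
  m23: 101-- ←essential
  m25: 11-01 ←essential
  m28: 1-10- ←essential
Essential: -0100, 01111, 1-10-, 101--, 11-01

NO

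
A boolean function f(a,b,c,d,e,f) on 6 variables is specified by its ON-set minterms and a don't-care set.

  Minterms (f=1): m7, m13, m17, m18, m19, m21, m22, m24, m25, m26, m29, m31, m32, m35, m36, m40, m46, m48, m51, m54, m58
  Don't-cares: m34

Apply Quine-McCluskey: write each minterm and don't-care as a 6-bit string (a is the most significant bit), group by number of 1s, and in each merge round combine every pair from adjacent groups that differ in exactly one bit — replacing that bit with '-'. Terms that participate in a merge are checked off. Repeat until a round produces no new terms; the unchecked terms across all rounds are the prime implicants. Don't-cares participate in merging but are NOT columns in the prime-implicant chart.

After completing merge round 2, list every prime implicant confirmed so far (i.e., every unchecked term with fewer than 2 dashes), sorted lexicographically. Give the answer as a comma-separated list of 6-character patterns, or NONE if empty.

-10011, -10110, -11010, 0-1101, 000111, 01-010, 010-10, 0100-1, 01001-, 0110-0, 01100-, 0111-1, 1-0000, 1-0011, 10-000, 100-00, 1000-0, 10001-, 101110

size-2^0 implicants → 000111  001101(✓)  010001(✓)  010010(✓)  010011(✓)  010101(✓)  010110(✓)  011000(✓)  011001(✓)  011010(✓)  011101(✓)  011111(✓)  100000(✓)  100010(✓)  100011(✓)  100100(✓)  101000(✓)  101110  110000(✓)  110011(✓)  110110(✓)  111010(✓)
size-2^1 implicants → -10011  -10110  -11010  0-1101  01-001(✓)  01-010  01-101(✓)  010-01(✓)  010-10  0100-1  01001-  011-01(✓)  0110-0  01100-  0111-1  1-0000  1-0011  10-000  100-00  1000-0  10001-
size-2^2 implicants → 01--01
Unchecked terms (primes): -10011, -10110, -11010, 0-1101, 000111, 01--01, 01-010, 010-10, 0100-1, 01001-, 0110-0, 01100-, 0111-1, 1-0000, 1-0011, 10-000, 100-00, 1000-0, 10001-, 101110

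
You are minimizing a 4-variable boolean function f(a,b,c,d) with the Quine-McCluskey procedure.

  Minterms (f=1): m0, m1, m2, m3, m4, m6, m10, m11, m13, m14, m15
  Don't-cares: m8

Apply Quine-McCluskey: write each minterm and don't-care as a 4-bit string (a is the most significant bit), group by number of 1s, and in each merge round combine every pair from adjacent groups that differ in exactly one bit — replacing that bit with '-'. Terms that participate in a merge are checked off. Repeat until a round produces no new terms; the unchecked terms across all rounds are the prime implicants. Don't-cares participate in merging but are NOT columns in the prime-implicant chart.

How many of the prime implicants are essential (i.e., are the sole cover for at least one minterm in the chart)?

3

[col 0] 0000*, 0001*, 0010*, 0011*, 0100*, 0110*, 1000*, 1010*, 1011*, 1101*, 1110*, 1111*
[col 1] -000*, -010*, -011*, -110*, 0-00*, 0-10*, 00-0*, 00-1*, 000-*, 001-*, 01-0*, 1-10*, 1-11*, 10-0*, 101-*, 11-1, 111-*
[col 2] --10, -0-0, -01-, 0--0, 00--, 1-1-
Prime implicants: --10, -0-0, -01-, 0--0, 00--, 1-1-, 11-1
PI chart (minterm → PIs covering it):
  0 | -0-0,0--0,00--
  1 | 00--  (sole → essential)
  2 | --10,-0-0,-01-,0--0,00--
  3 | -01-,00--
  4 | 0--0  (sole → essential)
  6 | --10,0--0
  10 | --10,-0-0,-01-,1-1-
  11 | -01-,1-1-
  13 | 11-1  (sole → essential)
  14 | --10,1-1-
  15 | 1-1-,11-1
Essential prime implicants: 0--0, 00--, 11-1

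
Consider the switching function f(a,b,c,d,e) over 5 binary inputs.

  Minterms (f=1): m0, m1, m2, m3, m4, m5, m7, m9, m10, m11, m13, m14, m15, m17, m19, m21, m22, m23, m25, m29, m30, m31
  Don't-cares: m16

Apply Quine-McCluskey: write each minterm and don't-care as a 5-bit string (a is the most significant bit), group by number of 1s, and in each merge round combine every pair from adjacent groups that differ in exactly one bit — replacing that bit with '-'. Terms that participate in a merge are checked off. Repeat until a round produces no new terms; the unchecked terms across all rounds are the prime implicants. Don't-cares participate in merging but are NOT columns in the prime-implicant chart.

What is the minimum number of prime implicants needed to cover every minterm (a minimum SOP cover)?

Round 0: 00000✓ 00001✓ 00010✓ 00011✓ 00100✓ 00101✓ 00111✓ 01001✓ 01010✓ 01011✓ 01101✓ 01110✓ 01111✓ 10000✓ 10001✓ 10011✓ 10101✓ 10110✓ 10111✓ 11001✓ 11101✓ 11110✓ 11111✓
Round 1: -0000✓ -0001✓ -0011✓ -0101✓ -0111✓ -1001✓ -1101✓ -1110✓ -1111✓ 0-001✓ 0-010✓ 0-011✓ 0-101✓ 0-111✓ 00-00✓ 00-01✓ 00-11✓ 000-0✓ 000-1✓ 0000-✓ 0001-✓ 001-1✓ 0010-✓ 01-01✓ 01-10✓ 01-11✓ 010-1✓ 0101-✓ 011-1✓ 0111-✓ 1-001✓ 1-101✓ 1-110✓ 1-111✓ 10-01✓ 10-11✓ 100-1✓ 1000-✓ 101-1✓ 1011-✓ 11-01✓ 111-1✓ 1111-✓
Round 2: --001✓ --101✓ --111✓ -0-01✓ -0-11✓ -00-1✓ -000- -01-1✓ -1-01✓ -11-1✓ -111- 0--01✓ 0--11✓ 0-0-1✓ 0-01- 0-1-1✓ 00--1✓ 00-0- 000-- 01--1✓ 01-1- 1--01✓ 1-1-1✓ 1-11- 10--1✓
Round 3: ---01 --1-1 -0--1 0---1
PIs = {---01, --1-1, -0--1, -000-, -111-, 0---1, 0-01-, 00-0-, 000--, 01-1-, 1-11-}
Coverage chart:
  m0: -000-,00-0-,000--
  m1: ---01,-0--1,-000-,0---1,00-0-,000--
  m2: 0-01-,000--
  m3: -0--1,0---1,0-01-,000--
  m4: 00-0- ←essential
  m5: ---01,--1-1,-0--1,0---1,00-0-
  m7: --1-1,-0--1,0---1
  m9: ---01,0---1
  m10: 0-01-,01-1-
  m11: 0---1,0-01-,01-1-
  m13: ---01,--1-1,0---1
  m14: -111-,01-1-
  m15: --1-1,-111-,0---1,01-1-
  m17: ---01,-0--1,-000-
  m19: -0--1 ←essential
  m21: ---01,--1-1,-0--1
  m22: 1-11- ←essential
  m23: --1-1,-0--1,1-11-
  m25: ---01 ←essential
  m29: ---01,--1-1
  m30: -111-,1-11-
  m31: --1-1,-111-,1-11-
Essential: ---01, -0--1, 00-0-, 1-11-
Petrick residual → -111-, 0-01-
Min cover (6 terms): d'e + b'e + bcd + a'c'd + a'b'd' + acd

6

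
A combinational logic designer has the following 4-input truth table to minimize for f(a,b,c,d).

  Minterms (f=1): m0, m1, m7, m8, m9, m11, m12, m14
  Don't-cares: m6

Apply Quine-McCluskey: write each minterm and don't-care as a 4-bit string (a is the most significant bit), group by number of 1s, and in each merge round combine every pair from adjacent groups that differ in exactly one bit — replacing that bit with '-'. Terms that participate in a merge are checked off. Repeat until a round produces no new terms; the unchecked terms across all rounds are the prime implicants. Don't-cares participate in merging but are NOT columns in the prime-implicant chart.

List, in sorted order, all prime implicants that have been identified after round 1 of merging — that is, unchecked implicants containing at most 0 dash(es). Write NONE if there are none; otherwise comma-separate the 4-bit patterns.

NONE

size-2^0 implicants → 0000(✓)  0001(✓)  0110(✓)  0111(✓)  1000(✓)  1001(✓)  1011(✓)  1100(✓)  1110(✓)
size-2^1 implicants → -000(✓)  -001(✓)  -110  000-(✓)  011-  1-00  10-1  100-(✓)  11-0
size-2^2 implicants → -00-
Unchecked terms (primes): -00-, -110, 011-, 1-00, 10-1, 11-0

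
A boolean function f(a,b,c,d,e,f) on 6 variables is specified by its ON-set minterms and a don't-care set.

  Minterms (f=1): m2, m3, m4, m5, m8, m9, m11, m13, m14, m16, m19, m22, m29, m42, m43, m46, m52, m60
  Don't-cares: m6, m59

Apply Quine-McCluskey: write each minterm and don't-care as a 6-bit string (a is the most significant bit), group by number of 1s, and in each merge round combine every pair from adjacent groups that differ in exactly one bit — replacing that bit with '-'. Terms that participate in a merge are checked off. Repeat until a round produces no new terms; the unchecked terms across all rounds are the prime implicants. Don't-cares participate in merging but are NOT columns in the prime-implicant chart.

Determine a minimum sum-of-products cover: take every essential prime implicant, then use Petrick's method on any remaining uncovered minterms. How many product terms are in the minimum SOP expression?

size-2^0 implicants → 000010(✓)  000011(✓)  000100(✓)  000101(✓)  000110(✓)  001000(✓)  001001(✓)  001011(✓)  001101(✓)  001110(✓)  010000  010011(✓)  010110(✓)  011101(✓)  101010(✓)  101011(✓)  101110(✓)  110100(✓)  111011(✓)  111100(✓)
size-2^1 implicants → -01011  -01110  0-0011  0-0110  0-1101  00-011  00-101  00-110  000-10  00001-  0001-0  00010-  001-01  0010-1  00100-  1-1011  101-10  10101-  11-100
Unchecked terms (primes): -01011, -01110, 0-0011, 0-0110, 0-1101, 00-011, 00-101, 00-110, 000-10, 00001-, 0001-0, 00010-, 001-01, 0010-1, 00100-, 010000, 1-1011, 101-10, 10101-, 11-100
Minterm coverage:
  m2 ⊆ 000-10,00001-
  m3 ⊆ 0-0011,00-011,00001-
  m4 ⊆ 0001-0,00010-
  m5 ⊆ 00-101,00010-
  m8 ⊆ 00100- [E]
  m9 ⊆ 001-01,0010-1,00100-
  m11 ⊆ -01011,00-011,0010-1
  m13 ⊆ 0-1101,00-101,001-01
  m14 ⊆ -01110,00-110
  m16 ⊆ 010000 [E]
  m19 ⊆ 0-0011 [E]
  m22 ⊆ 0-0110 [E]
  m29 ⊆ 0-1101 [E]
  m42 ⊆ 101-10,10101-
  m43 ⊆ -01011,1-1011,10101-
  m46 ⊆ -01110,101-10
  m52 ⊆ 11-100 [E]
  m60 ⊆ 11-100 [E]
E = {0-0011, 0-0110, 0-1101, 00100-, 010000, 11-100}
Petrick residual → -01011, -01110, 000-10, 00010-, 101-10
Cover = b'cd'ef + b'cdef' + a'c'd'ef + a'c'def' + a'cde'f + a'b'c'ef' + a'b'c'de' + a'b'cd'e' + a'bc'd'e'f' + ab'cef' + abde'f'  |cover|=11

11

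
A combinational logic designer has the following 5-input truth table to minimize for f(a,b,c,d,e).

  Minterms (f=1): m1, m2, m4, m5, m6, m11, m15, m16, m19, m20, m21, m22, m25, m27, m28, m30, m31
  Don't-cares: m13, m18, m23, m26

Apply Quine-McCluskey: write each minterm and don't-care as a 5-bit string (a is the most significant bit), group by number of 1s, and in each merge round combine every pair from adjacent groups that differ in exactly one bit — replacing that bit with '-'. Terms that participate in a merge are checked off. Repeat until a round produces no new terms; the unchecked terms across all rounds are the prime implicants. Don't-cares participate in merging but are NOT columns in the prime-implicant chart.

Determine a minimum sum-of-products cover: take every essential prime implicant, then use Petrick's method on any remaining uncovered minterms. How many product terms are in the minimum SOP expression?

size-2^0 implicants → 00001(✓)  00010(✓)  00100(✓)  00101(✓)  00110(✓)  01011(✓)  01101(✓)  01111(✓)  10000(✓)  10010(✓)  10011(✓)  10100(✓)  10101(✓)  10110(✓)  10111(✓)  11001(✓)  11010(✓)  11011(✓)  11100(✓)  11110(✓)  11111(✓)
size-2^1 implicants → -0010(✓)  -0100(✓)  -0101(✓)  -0110(✓)  -1011(✓)  -1111(✓)  0-101  00-01  00-10(✓)  001-0(✓)  0010-(✓)  01-11(✓)  011-1  1-010(✓)  1-011(✓)  1-100(✓)  1-110(✓)  1-111(✓)  10-00(✓)  10-10(✓)  10-11(✓)  100-0(✓)  1001-(✓)  101-0(✓)  101-1(✓)  1010-(✓)  1011-(✓)  11-10(✓)  11-11(✓)  110-1  1101-(✓)  111-0(✓)  1111-(✓)
size-2^2 implicants → -0-10  -01-0  -010-  -1-11  1--10(✓)  1--11(✓)  1-01-(✓)  1-1-0  1-11-(✓)  10--0  10-1-(✓)  101--  11-1-(✓)
size-2^3 implicants → 1--1-
Unchecked terms (primes): -0-10, -01-0, -010-, -1-11, 0-101, 00-01, 011-1, 1--1-, 1-1-0, 10--0, 101--, 110-1
Minterm coverage:
  m1 ⊆ 00-01 [E]
  m2 ⊆ -0-10 [E]
  m4 ⊆ -01-0,-010-
  m5 ⊆ -010-,0-101,00-01
  m6 ⊆ -0-10,-01-0
  m11 ⊆ -1-11 [E]
  m15 ⊆ -1-11,011-1
  m16 ⊆ 10--0 [E]
  m19 ⊆ 1--1- [E]
  m20 ⊆ -01-0,-010-,1-1-0,10--0,101--
  m21 ⊆ -010-,101--
  m22 ⊆ -0-10,-01-0,1--1-,1-1-0,10--0,101--
  m25 ⊆ 110-1 [E]
  m27 ⊆ -1-11,1--1-,110-1
  m28 ⊆ 1-1-0 [E]
  m30 ⊆ 1--1-,1-1-0
  m31 ⊆ -1-11,1--1-
E = {-0-10, -1-11, 00-01, 1--1-, 1-1-0, 10--0, 110-1}
Petrick residual → -010-
Cover = b'de' + b'cd' + bde + a'b'd'e + ad + ace' + ab'e' + abc'e  |cover|=8

8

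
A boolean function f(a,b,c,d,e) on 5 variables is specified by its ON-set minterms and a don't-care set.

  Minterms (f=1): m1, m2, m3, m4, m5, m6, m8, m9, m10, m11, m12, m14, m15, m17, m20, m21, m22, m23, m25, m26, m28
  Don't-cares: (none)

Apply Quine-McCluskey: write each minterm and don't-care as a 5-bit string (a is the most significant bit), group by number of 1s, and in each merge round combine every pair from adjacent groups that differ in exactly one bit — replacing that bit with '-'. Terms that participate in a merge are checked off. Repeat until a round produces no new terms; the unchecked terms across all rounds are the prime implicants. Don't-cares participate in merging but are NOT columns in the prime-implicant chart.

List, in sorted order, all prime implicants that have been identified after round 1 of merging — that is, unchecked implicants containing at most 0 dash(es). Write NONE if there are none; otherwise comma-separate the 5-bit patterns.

Round 0: 00001✓ 00010✓ 00011✓ 00100✓ 00101✓ 00110✓ 01000✓ 01001✓ 01010✓ 01011✓ 01100✓ 01110✓ 01111✓ 10001✓ 10100✓ 10101✓ 10110✓ 10111✓ 11001✓ 11010✓ 11100✓
Round 1: -0001✓ -0100✓ -0101✓ -0110✓ -1001✓ -1010 -1100✓ 0-001✓ 0-010✓ 0-011✓ 0-100✓ 0-110✓ 00-01✓ 00-10✓ 000-1✓ 0001-✓ 001-0✓ 0010-✓ 01-00✓ 01-10✓ 01-11✓ 010-0✓ 010-1✓ 0100-✓ 0101-✓ 011-0✓ 0111-✓ 1-001✓ 1-100✓ 10-01✓ 101-0✓ 101-1✓ 1010-✓ 1011-✓
Round 2: --001 --100 -0-01 -01-0 -010- 0--10 0-0-1 0-01- 0-1-0 01--0 01-1- 010-- 101--
PIs = {--001, --100, -0-01, -01-0, -010-, -1010, 0--10, 0-0-1, 0-01-, 0-1-0, 01--0, 01-1-, 010--, 101--}

NONE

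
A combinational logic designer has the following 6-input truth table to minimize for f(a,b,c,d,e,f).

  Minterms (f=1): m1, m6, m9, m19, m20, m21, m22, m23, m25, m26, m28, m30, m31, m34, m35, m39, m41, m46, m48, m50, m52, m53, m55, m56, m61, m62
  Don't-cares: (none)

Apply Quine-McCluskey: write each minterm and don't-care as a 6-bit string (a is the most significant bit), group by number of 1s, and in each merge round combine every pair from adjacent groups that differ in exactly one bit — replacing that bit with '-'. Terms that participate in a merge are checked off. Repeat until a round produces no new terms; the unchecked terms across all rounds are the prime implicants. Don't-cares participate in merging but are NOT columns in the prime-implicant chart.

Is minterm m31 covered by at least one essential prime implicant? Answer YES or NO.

YES

size-2^0 implicants → 000001(✓)  000110(✓)  001001(✓)  010011(✓)  010100(✓)  010101(✓)  010110(✓)  010111(✓)  011001(✓)  011010(✓)  011100(✓)  011110(✓)  011111(✓)  100010(✓)  100011(✓)  100111(✓)  101001(✓)  101110(✓)  110000(✓)  110010(✓)  110100(✓)  110101(✓)  110111(✓)  111000(✓)  111101(✓)  111110(✓)
size-2^1 implicants → -01001  -10100(✓)  -10101(✓)  -10111(✓)  -11110  0-0110  0-1001  00-001  01-100(✓)  01-110(✓)  01-111(✓)  010-11  0101-0(✓)  0101-1(✓)  01010-(✓)  01011-(✓)  011-10  0111-0(✓)  01111-(✓)  1-0010  1-0111  1-1110  100-11  10001-  11-000  11-101  110-00  1100-0  1101-1(✓)  11010-(✓)
size-2^2 implicants → -101-1  -1010-  01-1-0  01-11-  0101--
Unchecked terms (primes): -01001, -101-1, -1010-, -11110, 0-0110, 0-1001, 00-001, 01-1-0, 01-11-, 010-11, 0101--, 011-10, 1-0010, 1-0111, 1-1110, 100-11, 10001-, 11-000, 11-101, 110-00, 1100-0
Minterm coverage:
  m1 ⊆ 00-001 [E]
  m6 ⊆ 0-0110 [E]
  m9 ⊆ -01001,0-1001,00-001
  m19 ⊆ 010-11 [E]
  m20 ⊆ -1010-,01-1-0,0101--
  m21 ⊆ -101-1,-1010-,0101--
  m22 ⊆ 0-0110,01-1-0,01-11-,0101--
  m23 ⊆ -101-1,01-11-,010-11,0101--
  m25 ⊆ 0-1001 [E]
  m26 ⊆ 011-10 [E]
  m28 ⊆ 01-1-0 [E]
  m30 ⊆ -11110,01-1-0,01-11-,011-10
  m31 ⊆ 01-11- [E]
  m34 ⊆ 1-0010,10001-
  m35 ⊆ 100-11,10001-
  m39 ⊆ 1-0111,100-11
  m41 ⊆ -01001 [E]
  m46 ⊆ 1-1110 [E]
  m48 ⊆ 11-000,110-00,1100-0
  m50 ⊆ 1-0010,1100-0
  m52 ⊆ -1010-,110-00
  m53 ⊆ -101-1,-1010-,11-101
  m55 ⊆ -101-1,1-0111
  m56 ⊆ 11-000 [E]
  m61 ⊆ 11-101 [E]
  m62 ⊆ -11110,1-1110
E = {-01001, 0-0110, 0-1001, 00-001, 01-1-0, 01-11-, 010-11, 011-10, 1-1110, 11-000, 11-101}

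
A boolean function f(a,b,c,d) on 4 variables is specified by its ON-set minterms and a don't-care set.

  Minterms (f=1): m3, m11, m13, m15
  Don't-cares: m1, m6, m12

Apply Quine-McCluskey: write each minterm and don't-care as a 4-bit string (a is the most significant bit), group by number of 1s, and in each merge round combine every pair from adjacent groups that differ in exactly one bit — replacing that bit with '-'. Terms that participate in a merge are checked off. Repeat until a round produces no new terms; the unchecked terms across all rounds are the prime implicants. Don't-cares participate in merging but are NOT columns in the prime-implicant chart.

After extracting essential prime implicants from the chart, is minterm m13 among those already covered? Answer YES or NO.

NO

[col 0] 0001*, 0011*, 0110, 1011*, 1100*, 1101*, 1111*
[col 1] -011, 00-1, 1-11, 11-1, 110-
Prime implicants: -011, 00-1, 0110, 1-11, 11-1, 110-
PI chart (minterm → PIs covering it):
  3 | -011,00-1
  11 | -011,1-11
  13 | 11-1,110-
  15 | 1-11,11-1
(no essential prime implicants)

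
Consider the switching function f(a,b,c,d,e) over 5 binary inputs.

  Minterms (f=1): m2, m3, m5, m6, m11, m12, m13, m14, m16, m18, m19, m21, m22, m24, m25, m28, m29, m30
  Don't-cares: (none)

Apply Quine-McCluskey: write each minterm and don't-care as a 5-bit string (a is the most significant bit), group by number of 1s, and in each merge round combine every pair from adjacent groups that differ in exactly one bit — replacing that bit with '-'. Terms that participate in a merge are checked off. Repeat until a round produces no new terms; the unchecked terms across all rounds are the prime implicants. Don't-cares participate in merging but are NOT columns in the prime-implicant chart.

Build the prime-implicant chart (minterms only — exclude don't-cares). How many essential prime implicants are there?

4

[col 0] 00010*, 00011*, 00101*, 00110*, 01011*, 01100*, 01101*, 01110*, 10000*, 10010*, 10011*, 10101*, 10110*, 11000*, 11001*, 11100*, 11101*, 11110*
[col 1] -0010*, -0011*, -0101*, -0110*, -1100*, -1101*, -1110*, 0-011, 0-101*, 0-110*, 00-10*, 0001-*, 011-0*, 0110-*, 1-000, 1-101*, 1-110*, 10-10*, 100-0, 1001-*, 11-00*, 11-01*, 1100-*, 111-0*, 1110-*
[col 2] --101, --110, -0-10, -001-, -11-0, -110-, 11-0-
Prime implicants: --101, --110, -0-10, -001-, -11-0, -110-, 0-011, 1-000, 100-0, 11-0-
PI chart (minterm → PIs covering it):
  2 | -0-10,-001-
  3 | -001-,0-011
  5 | --101  (sole → essential)
  6 | --110,-0-10
  11 | 0-011  (sole → essential)
  12 | -11-0,-110-
  13 | --101,-110-
  14 | --110,-11-0
  16 | 1-000,100-0
  18 | -0-10,-001-,100-0
  19 | -001-  (sole → essential)
  21 | --101  (sole → essential)
  22 | --110,-0-10
  24 | 1-000,11-0-
  25 | 11-0-  (sole → essential)
  28 | -11-0,-110-,11-0-
  29 | --101,-110-,11-0-
  30 | --110,-11-0
Essential prime implicants: --101, -001-, 0-011, 11-0-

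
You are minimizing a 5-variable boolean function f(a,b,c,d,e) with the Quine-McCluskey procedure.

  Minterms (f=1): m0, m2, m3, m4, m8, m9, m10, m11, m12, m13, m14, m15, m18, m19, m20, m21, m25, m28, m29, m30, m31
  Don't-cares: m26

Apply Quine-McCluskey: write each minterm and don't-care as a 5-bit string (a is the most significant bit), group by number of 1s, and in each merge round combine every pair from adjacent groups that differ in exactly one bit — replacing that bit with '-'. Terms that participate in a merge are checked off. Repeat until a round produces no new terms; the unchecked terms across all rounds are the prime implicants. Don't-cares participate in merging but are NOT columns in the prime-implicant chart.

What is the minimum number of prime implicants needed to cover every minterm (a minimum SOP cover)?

6

size-2^0 implicants → 00000(✓)  00010(✓)  00011(✓)  00100(✓)  01000(✓)  01001(✓)  01010(✓)  01011(✓)  01100(✓)  01101(✓)  01110(✓)  01111(✓)  10010(✓)  10011(✓)  10100(✓)  10101(✓)  11001(✓)  11010(✓)  11100(✓)  11101(✓)  11110(✓)  11111(✓)
size-2^1 implicants → -0010(✓)  -0011(✓)  -0100(✓)  -1001(✓)  -1010(✓)  -1100(✓)  -1101(✓)  -1110(✓)  -1111(✓)  0-000(✓)  0-010(✓)  0-011(✓)  0-100(✓)  00-00(✓)  000-0(✓)  0001-(✓)  01-00(✓)  01-01(✓)  01-10(✓)  01-11(✓)  010-0(✓)  010-1(✓)  0100-(✓)  0101-(✓)  011-0(✓)  011-1(✓)  0110-(✓)  0111-(✓)  1-010(✓)  1-100(✓)  1-101(✓)  1001-(✓)  1010-(✓)  11-01(✓)  11-10(✓)  111-0(✓)  111-1(✓)  1110-(✓)  1111-(✓)
size-2^2 implicants → --010  --100  -001-  -1-01  -1-10  -11-0(✓)  -11-1(✓)  -110-(✓)  -111-(✓)  0--00  0-0-0  0-01-  01--0(✓)  01--1(✓)  01-0-(✓)  01-1-(✓)  010--(✓)  011--(✓)  1-10-  111--(✓)
size-2^3 implicants → -11--  01---
Unchecked terms (primes): --010, --100, -001-, -1-01, -1-10, -11--, 0--00, 0-0-0, 0-01-, 01---, 1-10-
Minterm coverage:
  m0 ⊆ 0--00,0-0-0
  m2 ⊆ --010,-001-,0-0-0,0-01-
  m3 ⊆ -001-,0-01-
  m4 ⊆ --100,0--00
  m8 ⊆ 0--00,0-0-0,01---
  m9 ⊆ -1-01,01---
  m10 ⊆ --010,-1-10,0-0-0,0-01-,01---
  m11 ⊆ 0-01-,01---
  m12 ⊆ --100,-11--,0--00,01---
  m13 ⊆ -1-01,-11--,01---
  m14 ⊆ -1-10,-11--,01---
  m15 ⊆ -11--,01---
  m18 ⊆ --010,-001-
  m19 ⊆ -001- [E]
  m20 ⊆ --100,1-10-
  m21 ⊆ 1-10- [E]
  m25 ⊆ -1-01 [E]
  m28 ⊆ --100,-11--,1-10-
  m29 ⊆ -1-01,-11--,1-10-
  m30 ⊆ -1-10,-11--
  m31 ⊆ -11-- [E]
E = {-001-, -1-01, -11--, 1-10-}
Petrick residual → 0--00, 0-01-
Cover = b'c'd + bd'e + bc + a'd'e' + a'c'd + acd'  |cover|=6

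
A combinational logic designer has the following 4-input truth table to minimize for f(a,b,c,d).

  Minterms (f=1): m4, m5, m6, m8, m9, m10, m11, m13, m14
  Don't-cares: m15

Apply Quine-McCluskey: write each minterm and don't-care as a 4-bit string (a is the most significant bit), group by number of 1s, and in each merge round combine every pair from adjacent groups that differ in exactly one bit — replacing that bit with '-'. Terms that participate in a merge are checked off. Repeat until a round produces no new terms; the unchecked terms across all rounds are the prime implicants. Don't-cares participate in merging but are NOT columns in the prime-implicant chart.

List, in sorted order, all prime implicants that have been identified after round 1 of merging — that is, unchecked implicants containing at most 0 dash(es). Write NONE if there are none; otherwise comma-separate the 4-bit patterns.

size-2^0 implicants → 0100(✓)  0101(✓)  0110(✓)  1000(✓)  1001(✓)  1010(✓)  1011(✓)  1101(✓)  1110(✓)  1111(✓)
size-2^1 implicants → -101  -110  01-0  010-  1-01(✓)  1-10(✓)  1-11(✓)  10-0(✓)  10-1(✓)  100-(✓)  101-(✓)  11-1(✓)  111-(✓)
size-2^2 implicants → 1--1  1-1-  10--
Unchecked terms (primes): -101, -110, 01-0, 010-, 1--1, 1-1-, 10--

NONE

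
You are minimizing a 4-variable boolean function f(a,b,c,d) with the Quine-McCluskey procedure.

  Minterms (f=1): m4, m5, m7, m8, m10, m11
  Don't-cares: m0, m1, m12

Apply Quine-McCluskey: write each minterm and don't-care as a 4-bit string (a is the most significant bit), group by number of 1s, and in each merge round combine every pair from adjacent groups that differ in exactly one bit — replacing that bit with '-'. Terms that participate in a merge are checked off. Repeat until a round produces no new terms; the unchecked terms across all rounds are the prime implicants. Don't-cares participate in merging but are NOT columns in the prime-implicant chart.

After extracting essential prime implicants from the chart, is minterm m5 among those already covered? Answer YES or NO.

YES

size-2^0 implicants → 0000(✓)  0001(✓)  0100(✓)  0101(✓)  0111(✓)  1000(✓)  1010(✓)  1011(✓)  1100(✓)
size-2^1 implicants → -000(✓)  -100(✓)  0-00(✓)  0-01(✓)  000-(✓)  01-1  010-(✓)  1-00(✓)  10-0  101-
size-2^2 implicants → --00  0-0-
Unchecked terms (primes): --00, 0-0-, 01-1, 10-0, 101-
Minterm coverage:
  m4 ⊆ --00,0-0-
  m5 ⊆ 0-0-,01-1
  m7 ⊆ 01-1 [E]
  m8 ⊆ --00,10-0
  m10 ⊆ 10-0,101-
  m11 ⊆ 101- [E]
E = {01-1, 101-}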